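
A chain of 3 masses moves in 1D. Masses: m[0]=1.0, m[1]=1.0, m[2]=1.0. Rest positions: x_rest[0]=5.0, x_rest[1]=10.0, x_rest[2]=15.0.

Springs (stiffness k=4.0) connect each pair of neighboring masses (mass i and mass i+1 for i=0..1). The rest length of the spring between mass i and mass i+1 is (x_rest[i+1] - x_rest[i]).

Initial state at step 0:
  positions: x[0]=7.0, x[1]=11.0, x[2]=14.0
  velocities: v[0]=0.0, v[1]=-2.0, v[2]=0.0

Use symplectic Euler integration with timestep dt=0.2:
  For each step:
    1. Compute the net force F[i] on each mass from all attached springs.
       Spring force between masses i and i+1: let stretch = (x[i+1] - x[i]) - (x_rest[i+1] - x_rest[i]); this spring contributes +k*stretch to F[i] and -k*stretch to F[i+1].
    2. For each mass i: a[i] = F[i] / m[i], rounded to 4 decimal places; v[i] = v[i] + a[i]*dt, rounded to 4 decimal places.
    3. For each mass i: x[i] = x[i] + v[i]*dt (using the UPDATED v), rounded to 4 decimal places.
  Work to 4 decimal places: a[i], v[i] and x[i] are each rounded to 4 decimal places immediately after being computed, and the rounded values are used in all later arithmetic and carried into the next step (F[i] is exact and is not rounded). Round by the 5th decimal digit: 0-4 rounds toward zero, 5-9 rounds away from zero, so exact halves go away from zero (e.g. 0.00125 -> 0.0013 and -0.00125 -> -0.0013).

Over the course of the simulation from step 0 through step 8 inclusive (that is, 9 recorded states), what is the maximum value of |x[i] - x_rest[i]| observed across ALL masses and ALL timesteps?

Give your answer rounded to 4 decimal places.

Answer: 2.1617

Derivation:
Step 0: x=[7.0000 11.0000 14.0000] v=[0.0000 -2.0000 0.0000]
Step 1: x=[6.8400 10.4400 14.3200] v=[-0.8000 -2.8000 1.6000]
Step 2: x=[6.4560 9.9248 14.8192] v=[-1.9200 -2.5760 2.4960]
Step 3: x=[5.8270 9.6377 15.3353] v=[-3.1450 -1.4355 2.5805]
Step 4: x=[5.0077 9.6525 15.7398] v=[-4.0964 0.0740 2.0224]
Step 5: x=[4.1316 9.8981 15.9703] v=[-4.3806 1.2280 1.1526]
Step 6: x=[3.3781 10.1926 16.0293] v=[-3.7674 1.4726 0.2948]
Step 7: x=[2.9149 10.3307 15.9544] v=[-2.3158 0.6904 -0.3746]
Step 8: x=[2.8383 10.1820 15.7797] v=[-0.3832 -0.7433 -0.8736]
Max displacement = 2.1617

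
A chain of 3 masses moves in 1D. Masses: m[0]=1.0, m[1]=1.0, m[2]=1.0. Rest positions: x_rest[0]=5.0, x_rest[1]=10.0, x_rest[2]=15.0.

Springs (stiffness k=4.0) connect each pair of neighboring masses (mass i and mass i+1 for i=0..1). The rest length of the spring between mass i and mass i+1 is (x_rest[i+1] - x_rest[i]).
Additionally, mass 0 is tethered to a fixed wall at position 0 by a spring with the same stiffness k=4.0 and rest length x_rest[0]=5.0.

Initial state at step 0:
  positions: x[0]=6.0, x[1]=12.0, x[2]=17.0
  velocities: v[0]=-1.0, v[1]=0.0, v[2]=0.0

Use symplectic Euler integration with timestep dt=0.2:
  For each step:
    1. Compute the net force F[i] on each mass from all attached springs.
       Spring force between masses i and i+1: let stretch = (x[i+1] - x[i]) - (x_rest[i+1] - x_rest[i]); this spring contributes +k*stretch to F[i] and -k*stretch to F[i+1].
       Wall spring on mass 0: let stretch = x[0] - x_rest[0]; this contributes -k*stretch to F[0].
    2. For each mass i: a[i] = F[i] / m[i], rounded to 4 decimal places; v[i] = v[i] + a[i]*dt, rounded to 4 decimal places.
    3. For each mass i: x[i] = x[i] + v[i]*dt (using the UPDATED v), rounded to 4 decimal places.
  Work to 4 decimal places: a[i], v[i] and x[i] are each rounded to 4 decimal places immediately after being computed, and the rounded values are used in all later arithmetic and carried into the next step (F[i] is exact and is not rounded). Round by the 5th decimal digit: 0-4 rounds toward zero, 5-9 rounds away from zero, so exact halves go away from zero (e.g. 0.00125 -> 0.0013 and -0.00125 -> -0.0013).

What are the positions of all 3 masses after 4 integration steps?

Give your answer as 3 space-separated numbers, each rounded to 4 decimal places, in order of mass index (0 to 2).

Step 0: x=[6.0000 12.0000 17.0000] v=[-1.0000 0.0000 0.0000]
Step 1: x=[5.8000 11.8400 17.0000] v=[-1.0000 -0.8000 0.0000]
Step 2: x=[5.6384 11.5392 16.9744] v=[-0.8080 -1.5040 -0.1280]
Step 3: x=[5.5188 11.1639 16.8792] v=[-0.5981 -1.8765 -0.4762]
Step 4: x=[5.4194 10.7998 16.6695] v=[-0.4971 -1.8203 -1.0484]

Answer: 5.4194 10.7998 16.6695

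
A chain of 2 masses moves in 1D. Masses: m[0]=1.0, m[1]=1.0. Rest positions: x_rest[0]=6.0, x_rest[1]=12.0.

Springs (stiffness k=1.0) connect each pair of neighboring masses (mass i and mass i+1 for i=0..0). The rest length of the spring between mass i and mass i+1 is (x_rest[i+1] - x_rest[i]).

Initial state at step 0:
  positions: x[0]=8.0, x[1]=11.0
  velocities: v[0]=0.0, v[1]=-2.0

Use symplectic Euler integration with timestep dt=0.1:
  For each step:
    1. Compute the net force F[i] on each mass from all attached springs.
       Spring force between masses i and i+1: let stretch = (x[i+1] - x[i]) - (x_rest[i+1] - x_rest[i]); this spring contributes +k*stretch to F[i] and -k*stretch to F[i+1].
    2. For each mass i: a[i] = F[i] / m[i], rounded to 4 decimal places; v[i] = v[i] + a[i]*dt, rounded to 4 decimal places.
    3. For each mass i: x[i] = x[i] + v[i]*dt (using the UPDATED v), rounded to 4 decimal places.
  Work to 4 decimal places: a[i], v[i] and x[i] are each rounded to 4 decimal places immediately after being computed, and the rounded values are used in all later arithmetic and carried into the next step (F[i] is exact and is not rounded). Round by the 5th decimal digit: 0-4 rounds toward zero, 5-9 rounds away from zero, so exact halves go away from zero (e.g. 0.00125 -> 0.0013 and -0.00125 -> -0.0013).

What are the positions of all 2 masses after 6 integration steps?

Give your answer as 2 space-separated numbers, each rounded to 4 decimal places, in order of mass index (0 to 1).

Step 0: x=[8.0000 11.0000] v=[0.0000 -2.0000]
Step 1: x=[7.9700 10.8300] v=[-0.3000 -1.7000]
Step 2: x=[7.9086 10.6914] v=[-0.6140 -1.3860]
Step 3: x=[7.8150 10.5850] v=[-0.9357 -1.0643]
Step 4: x=[7.6891 10.5109] v=[-1.2587 -0.7413]
Step 5: x=[7.5315 10.4686] v=[-1.5765 -0.4235]
Step 6: x=[7.3432 10.4569] v=[-1.8828 -0.1172]

Answer: 7.3432 10.4569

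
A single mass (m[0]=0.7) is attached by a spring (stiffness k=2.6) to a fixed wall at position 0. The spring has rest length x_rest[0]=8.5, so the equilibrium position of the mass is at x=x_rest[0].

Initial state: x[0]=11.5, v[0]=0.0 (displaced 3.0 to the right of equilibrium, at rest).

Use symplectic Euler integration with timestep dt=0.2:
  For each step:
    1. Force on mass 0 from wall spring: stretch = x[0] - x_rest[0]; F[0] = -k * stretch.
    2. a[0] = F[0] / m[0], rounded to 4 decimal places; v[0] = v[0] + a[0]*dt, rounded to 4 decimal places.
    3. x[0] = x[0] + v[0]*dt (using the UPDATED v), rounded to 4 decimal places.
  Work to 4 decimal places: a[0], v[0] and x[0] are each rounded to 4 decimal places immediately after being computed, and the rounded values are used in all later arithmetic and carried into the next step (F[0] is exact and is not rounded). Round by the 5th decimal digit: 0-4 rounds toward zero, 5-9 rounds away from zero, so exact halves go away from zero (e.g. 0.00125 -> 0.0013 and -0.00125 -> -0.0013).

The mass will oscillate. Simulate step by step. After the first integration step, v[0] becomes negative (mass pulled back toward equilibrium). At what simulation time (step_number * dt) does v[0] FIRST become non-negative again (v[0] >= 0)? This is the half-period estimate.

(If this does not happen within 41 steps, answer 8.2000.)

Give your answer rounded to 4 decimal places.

Step 0: x=[11.5000] v=[0.0000]
Step 1: x=[11.0543] v=[-2.2286]
Step 2: x=[10.2291] v=[-4.1261]
Step 3: x=[9.1470] v=[-5.4106]
Step 4: x=[7.9688] v=[-5.8912]
Step 5: x=[6.8695] v=[-5.4966]
Step 6: x=[6.0124] v=[-4.2854]
Step 7: x=[5.5249] v=[-2.4375]
Step 8: x=[5.4794] v=[-0.2274]
Step 9: x=[5.8827] v=[2.0165]
First v>=0 after going negative at step 9, time=1.8000

Answer: 1.8000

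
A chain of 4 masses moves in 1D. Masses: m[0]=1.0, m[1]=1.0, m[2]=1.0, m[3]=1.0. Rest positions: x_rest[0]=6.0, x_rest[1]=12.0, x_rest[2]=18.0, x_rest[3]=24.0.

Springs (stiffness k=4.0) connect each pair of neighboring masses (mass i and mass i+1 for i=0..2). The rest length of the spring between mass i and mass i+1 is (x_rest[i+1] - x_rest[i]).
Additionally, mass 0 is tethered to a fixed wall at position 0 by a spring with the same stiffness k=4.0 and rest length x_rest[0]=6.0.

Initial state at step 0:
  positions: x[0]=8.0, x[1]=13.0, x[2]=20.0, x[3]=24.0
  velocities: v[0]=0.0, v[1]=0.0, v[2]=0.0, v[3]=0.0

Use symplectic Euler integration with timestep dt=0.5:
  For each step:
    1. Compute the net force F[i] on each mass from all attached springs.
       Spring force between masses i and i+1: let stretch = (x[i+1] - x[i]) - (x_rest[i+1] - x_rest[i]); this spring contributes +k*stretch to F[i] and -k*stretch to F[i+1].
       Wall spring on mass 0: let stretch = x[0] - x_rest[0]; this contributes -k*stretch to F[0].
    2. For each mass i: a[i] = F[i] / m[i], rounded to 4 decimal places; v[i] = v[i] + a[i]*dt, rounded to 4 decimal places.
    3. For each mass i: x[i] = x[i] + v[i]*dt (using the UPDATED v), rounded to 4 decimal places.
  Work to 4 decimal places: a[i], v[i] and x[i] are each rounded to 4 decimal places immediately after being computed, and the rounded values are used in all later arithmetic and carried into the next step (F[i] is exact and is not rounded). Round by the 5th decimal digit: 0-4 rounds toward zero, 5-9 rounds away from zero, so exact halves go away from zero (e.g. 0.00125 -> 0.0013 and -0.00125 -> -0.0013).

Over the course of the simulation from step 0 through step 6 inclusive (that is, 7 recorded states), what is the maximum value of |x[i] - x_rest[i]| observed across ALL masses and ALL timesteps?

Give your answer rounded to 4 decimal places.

Answer: 3.0000

Derivation:
Step 0: x=[8.0000 13.0000 20.0000 24.0000] v=[0.0000 0.0000 0.0000 0.0000]
Step 1: x=[5.0000 15.0000 17.0000 26.0000] v=[-6.0000 4.0000 -6.0000 4.0000]
Step 2: x=[7.0000 9.0000 21.0000 25.0000] v=[4.0000 -12.0000 8.0000 -2.0000]
Step 3: x=[4.0000 13.0000 17.0000 26.0000] v=[-6.0000 8.0000 -8.0000 2.0000]
Step 4: x=[6.0000 12.0000 18.0000 24.0000] v=[4.0000 -2.0000 2.0000 -4.0000]
Step 5: x=[8.0000 11.0000 19.0000 22.0000] v=[4.0000 -2.0000 2.0000 -4.0000]
Step 6: x=[5.0000 15.0000 15.0000 23.0000] v=[-6.0000 8.0000 -8.0000 2.0000]
Max displacement = 3.0000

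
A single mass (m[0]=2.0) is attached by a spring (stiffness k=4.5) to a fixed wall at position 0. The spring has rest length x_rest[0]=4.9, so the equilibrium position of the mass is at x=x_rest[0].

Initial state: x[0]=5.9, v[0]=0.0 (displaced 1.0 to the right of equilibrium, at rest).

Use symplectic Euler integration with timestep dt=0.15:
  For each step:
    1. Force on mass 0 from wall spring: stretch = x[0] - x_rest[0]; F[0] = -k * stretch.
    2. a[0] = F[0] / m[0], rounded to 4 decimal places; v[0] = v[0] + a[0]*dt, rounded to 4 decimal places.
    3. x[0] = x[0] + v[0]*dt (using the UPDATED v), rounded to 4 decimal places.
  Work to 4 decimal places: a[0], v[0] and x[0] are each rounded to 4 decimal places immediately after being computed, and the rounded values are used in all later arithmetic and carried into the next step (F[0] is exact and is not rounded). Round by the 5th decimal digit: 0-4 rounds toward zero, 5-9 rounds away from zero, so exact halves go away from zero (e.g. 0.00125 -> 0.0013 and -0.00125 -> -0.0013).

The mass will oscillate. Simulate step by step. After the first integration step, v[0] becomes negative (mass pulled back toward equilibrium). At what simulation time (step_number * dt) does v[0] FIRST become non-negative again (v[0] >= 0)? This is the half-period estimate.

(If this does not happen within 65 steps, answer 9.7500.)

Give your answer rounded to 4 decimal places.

Answer: 2.1000

Derivation:
Step 0: x=[5.9000] v=[0.0000]
Step 1: x=[5.8494] v=[-0.3375]
Step 2: x=[5.7507] v=[-0.6579]
Step 3: x=[5.6090] v=[-0.9450]
Step 4: x=[5.4314] v=[-1.1843]
Step 5: x=[5.2268] v=[-1.3637]
Step 6: x=[5.0057] v=[-1.4740]
Step 7: x=[4.7792] v=[-1.5097]
Step 8: x=[4.5589] v=[-1.4689]
Step 9: x=[4.3558] v=[-1.3538]
Step 10: x=[4.1803] v=[-1.1701]
Step 11: x=[4.0412] v=[-0.9272]
Step 12: x=[3.9456] v=[-0.6374]
Step 13: x=[3.8983] v=[-0.3153]
Step 14: x=[3.9017] v=[0.0228]
First v>=0 after going negative at step 14, time=2.1000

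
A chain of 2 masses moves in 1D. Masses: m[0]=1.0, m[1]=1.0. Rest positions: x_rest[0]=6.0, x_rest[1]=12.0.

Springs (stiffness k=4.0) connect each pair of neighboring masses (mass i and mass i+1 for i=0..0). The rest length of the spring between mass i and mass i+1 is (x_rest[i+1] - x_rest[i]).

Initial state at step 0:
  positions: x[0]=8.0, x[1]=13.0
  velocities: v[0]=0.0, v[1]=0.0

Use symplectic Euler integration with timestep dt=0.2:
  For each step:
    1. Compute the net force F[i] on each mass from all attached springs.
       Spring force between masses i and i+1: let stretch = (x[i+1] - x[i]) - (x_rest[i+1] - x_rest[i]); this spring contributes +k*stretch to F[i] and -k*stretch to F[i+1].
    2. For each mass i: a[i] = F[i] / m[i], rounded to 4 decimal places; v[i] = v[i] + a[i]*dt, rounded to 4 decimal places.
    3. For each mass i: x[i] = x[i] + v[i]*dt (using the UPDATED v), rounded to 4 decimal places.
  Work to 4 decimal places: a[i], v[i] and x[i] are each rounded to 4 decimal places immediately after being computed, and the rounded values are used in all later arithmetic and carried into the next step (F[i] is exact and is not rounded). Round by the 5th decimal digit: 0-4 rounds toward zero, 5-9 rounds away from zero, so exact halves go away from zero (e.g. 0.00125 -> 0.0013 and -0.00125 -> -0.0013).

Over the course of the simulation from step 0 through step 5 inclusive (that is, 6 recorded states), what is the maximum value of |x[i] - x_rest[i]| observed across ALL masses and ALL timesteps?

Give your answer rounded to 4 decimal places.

Step 0: x=[8.0000 13.0000] v=[0.0000 0.0000]
Step 1: x=[7.8400 13.1600] v=[-0.8000 0.8000]
Step 2: x=[7.5712 13.4288] v=[-1.3440 1.3440]
Step 3: x=[7.2796 13.7204] v=[-1.4579 1.4579]
Step 4: x=[7.0585 13.9415] v=[-1.1053 1.1053]
Step 5: x=[6.9787 14.0213] v=[-0.3989 0.3989]
Max displacement = 2.0213

Answer: 2.0213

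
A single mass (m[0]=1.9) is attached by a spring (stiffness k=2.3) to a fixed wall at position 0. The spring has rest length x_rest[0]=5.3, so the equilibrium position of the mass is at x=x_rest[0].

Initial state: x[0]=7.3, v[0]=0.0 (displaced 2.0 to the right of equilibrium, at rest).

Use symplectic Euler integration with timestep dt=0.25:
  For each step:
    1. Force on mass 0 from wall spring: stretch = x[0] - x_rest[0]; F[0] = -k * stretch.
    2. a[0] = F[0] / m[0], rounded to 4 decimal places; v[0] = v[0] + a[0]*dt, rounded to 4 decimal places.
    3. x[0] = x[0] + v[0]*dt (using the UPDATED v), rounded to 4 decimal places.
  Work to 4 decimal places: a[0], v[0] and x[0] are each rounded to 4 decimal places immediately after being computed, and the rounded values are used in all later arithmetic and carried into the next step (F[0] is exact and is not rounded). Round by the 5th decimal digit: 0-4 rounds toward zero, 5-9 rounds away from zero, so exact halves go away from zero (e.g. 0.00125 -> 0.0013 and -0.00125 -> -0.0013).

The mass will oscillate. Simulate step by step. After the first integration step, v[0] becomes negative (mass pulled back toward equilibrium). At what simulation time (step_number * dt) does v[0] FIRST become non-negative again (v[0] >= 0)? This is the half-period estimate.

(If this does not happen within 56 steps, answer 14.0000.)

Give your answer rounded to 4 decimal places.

Answer: 3.0000

Derivation:
Step 0: x=[7.3000] v=[0.0000]
Step 1: x=[7.1487] v=[-0.6053]
Step 2: x=[6.8575] v=[-1.1648]
Step 3: x=[6.4485] v=[-1.6362]
Step 4: x=[5.9526] v=[-1.9838]
Step 5: x=[5.4073] v=[-2.1813]
Step 6: x=[4.8539] v=[-2.2138]
Step 7: x=[4.3342] v=[-2.0788]
Step 8: x=[3.8876] v=[-1.7865]
Step 9: x=[3.5478] v=[-1.3591]
Step 10: x=[3.3406] v=[-0.8288]
Step 11: x=[3.2817] v=[-0.2358]
Step 12: x=[3.3755] v=[0.3750]
First v>=0 after going negative at step 12, time=3.0000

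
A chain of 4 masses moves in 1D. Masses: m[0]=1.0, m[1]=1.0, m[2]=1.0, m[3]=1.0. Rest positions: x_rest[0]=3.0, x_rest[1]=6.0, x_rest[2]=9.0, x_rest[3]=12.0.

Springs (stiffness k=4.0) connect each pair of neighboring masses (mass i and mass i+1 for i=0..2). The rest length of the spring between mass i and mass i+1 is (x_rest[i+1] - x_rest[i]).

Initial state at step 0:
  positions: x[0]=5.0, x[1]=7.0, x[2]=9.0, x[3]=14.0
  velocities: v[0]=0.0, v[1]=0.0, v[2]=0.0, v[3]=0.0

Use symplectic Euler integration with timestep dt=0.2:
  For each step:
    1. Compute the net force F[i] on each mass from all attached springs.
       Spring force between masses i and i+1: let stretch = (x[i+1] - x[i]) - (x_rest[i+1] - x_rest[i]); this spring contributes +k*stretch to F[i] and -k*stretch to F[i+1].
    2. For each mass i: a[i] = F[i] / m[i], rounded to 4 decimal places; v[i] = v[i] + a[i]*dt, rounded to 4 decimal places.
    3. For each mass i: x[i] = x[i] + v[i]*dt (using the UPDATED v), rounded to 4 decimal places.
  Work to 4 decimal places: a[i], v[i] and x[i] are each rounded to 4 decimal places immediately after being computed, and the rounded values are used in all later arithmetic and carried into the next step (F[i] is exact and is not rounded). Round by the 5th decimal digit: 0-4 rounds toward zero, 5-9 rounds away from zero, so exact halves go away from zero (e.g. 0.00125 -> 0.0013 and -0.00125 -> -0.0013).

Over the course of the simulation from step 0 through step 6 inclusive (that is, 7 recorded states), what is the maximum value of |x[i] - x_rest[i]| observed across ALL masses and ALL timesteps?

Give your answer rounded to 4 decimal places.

Answer: 2.3416

Derivation:
Step 0: x=[5.0000 7.0000 9.0000 14.0000] v=[0.0000 0.0000 0.0000 0.0000]
Step 1: x=[4.8400 7.0000 9.4800 13.6800] v=[-0.8000 0.0000 2.4000 -1.6000]
Step 2: x=[4.5456 7.0512 10.2352 13.1680] v=[-1.4720 0.2560 3.7760 -2.5600]
Step 3: x=[4.1721 7.2109 10.9502 12.6668] v=[-1.8675 0.7987 3.5750 -2.5062]
Step 4: x=[3.8048 7.4827 11.3416 12.3709] v=[-1.8365 1.3591 1.9568 -1.4795]
Step 5: x=[3.5460 7.7835 11.2802 12.3903] v=[-1.2942 1.5039 -0.3069 0.0971]
Step 6: x=[3.4852 7.9658 10.8370 12.7121] v=[-0.3042 0.9113 -2.2162 1.6090]
Max displacement = 2.3416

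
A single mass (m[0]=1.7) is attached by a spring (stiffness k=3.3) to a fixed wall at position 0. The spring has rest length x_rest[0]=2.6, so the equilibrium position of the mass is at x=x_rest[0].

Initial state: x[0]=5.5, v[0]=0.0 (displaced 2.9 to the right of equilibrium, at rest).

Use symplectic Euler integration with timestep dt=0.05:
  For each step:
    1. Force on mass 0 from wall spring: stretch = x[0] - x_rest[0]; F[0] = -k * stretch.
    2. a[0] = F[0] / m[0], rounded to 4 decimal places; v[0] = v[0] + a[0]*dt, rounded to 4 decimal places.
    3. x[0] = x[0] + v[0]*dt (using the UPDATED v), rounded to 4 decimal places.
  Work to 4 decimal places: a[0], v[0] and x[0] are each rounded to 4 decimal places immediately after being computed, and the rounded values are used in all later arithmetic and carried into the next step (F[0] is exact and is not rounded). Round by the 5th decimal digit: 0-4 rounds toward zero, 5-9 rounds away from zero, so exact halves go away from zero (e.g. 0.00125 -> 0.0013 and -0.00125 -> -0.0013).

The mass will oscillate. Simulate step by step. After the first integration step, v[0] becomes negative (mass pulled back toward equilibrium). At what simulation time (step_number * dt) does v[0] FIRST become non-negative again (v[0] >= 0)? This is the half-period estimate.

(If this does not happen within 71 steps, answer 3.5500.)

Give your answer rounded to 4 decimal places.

Answer: 2.3000

Derivation:
Step 0: x=[5.5000] v=[0.0000]
Step 1: x=[5.4859] v=[-0.2815]
Step 2: x=[5.4578] v=[-0.5616]
Step 3: x=[5.4159] v=[-0.8390]
Step 4: x=[5.3603] v=[-1.1123]
Step 5: x=[5.2913] v=[-1.3802]
Step 6: x=[5.2092] v=[-1.6414]
Step 7: x=[5.1145] v=[-1.8946]
Step 8: x=[5.0076] v=[-2.1387]
Step 9: x=[4.8890] v=[-2.3724]
Step 10: x=[4.7593] v=[-2.5946]
Step 11: x=[4.6191] v=[-2.8042]
Step 12: x=[4.4691] v=[-3.0002]
Step 13: x=[4.3100] v=[-3.1816]
Step 14: x=[4.1426] v=[-3.3476]
Step 15: x=[3.9677] v=[-3.4973]
Step 16: x=[3.7862] v=[-3.6300]
Step 17: x=[3.5989] v=[-3.7451]
Step 18: x=[3.4068] v=[-3.8421]
Step 19: x=[3.2108] v=[-3.9204]
Step 20: x=[3.0118] v=[-3.9797]
Step 21: x=[2.8108] v=[-4.0197]
Step 22: x=[2.6088] v=[-4.0402]
Step 23: x=[2.4067] v=[-4.0411]
Step 24: x=[2.2056] v=[-4.0223]
Step 25: x=[2.0064] v=[-3.9840]
Step 26: x=[1.8101] v=[-3.9264]
Step 27: x=[1.6176] v=[-3.8497]
Step 28: x=[1.4299] v=[-3.7544]
Step 29: x=[1.2479] v=[-3.6408]
Step 30: x=[1.0724] v=[-3.5096]
Step 31: x=[0.9043] v=[-3.3613]
Step 32: x=[0.7445] v=[-3.1967]
Step 33: x=[0.5937] v=[-3.0166]
Step 34: x=[0.4526] v=[-2.8219]
Step 35: x=[0.3219] v=[-2.6135]
Step 36: x=[0.2023] v=[-2.3924]
Step 37: x=[0.0943] v=[-2.1597]
Step 38: x=[-0.0015] v=[-1.9165]
Step 39: x=[-0.0847] v=[-1.6640]
Step 40: x=[-0.1549] v=[-1.4034]
Step 41: x=[-0.2117] v=[-1.1360]
Step 42: x=[-0.2549] v=[-0.8631]
Step 43: x=[-0.2842] v=[-0.5860]
Step 44: x=[-0.2995] v=[-0.3061]
Step 45: x=[-0.3007] v=[-0.0247]
Step 46: x=[-0.2879] v=[0.2568]
First v>=0 after going negative at step 46, time=2.3000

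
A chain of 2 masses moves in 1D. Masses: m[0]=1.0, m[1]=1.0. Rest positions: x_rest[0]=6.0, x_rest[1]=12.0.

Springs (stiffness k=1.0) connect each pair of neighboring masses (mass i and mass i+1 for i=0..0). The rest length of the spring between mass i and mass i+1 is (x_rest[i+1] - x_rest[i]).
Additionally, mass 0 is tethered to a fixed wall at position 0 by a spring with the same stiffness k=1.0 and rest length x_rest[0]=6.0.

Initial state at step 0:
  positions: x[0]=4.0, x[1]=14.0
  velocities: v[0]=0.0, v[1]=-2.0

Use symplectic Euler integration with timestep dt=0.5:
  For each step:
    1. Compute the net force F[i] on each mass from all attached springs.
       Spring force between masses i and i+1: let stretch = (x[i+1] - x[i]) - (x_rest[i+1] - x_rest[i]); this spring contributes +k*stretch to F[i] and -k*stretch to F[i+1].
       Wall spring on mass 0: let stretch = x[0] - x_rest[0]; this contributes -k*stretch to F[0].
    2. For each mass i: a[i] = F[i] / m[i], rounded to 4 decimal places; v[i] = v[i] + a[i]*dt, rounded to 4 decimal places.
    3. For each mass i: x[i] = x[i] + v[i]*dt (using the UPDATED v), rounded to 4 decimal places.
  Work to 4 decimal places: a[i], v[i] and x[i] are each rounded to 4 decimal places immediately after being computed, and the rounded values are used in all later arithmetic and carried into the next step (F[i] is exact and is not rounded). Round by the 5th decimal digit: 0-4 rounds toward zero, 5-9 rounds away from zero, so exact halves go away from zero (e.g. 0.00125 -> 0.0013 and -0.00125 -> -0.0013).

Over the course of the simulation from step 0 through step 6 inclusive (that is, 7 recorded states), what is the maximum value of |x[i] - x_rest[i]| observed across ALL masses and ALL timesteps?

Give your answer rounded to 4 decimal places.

Step 0: x=[4.0000 14.0000] v=[0.0000 -2.0000]
Step 1: x=[5.5000 12.0000] v=[3.0000 -4.0000]
Step 2: x=[7.2500 9.8750] v=[3.5000 -4.2500]
Step 3: x=[7.8438 8.5938] v=[1.1875 -2.5625]
Step 4: x=[6.6641 8.6251] v=[-2.3594 0.0625]
Step 5: x=[4.3086 9.6661] v=[-4.7110 2.0820]
Step 6: x=[2.2153 10.8678] v=[-4.1866 2.4033]
Max displacement = 3.7847

Answer: 3.7847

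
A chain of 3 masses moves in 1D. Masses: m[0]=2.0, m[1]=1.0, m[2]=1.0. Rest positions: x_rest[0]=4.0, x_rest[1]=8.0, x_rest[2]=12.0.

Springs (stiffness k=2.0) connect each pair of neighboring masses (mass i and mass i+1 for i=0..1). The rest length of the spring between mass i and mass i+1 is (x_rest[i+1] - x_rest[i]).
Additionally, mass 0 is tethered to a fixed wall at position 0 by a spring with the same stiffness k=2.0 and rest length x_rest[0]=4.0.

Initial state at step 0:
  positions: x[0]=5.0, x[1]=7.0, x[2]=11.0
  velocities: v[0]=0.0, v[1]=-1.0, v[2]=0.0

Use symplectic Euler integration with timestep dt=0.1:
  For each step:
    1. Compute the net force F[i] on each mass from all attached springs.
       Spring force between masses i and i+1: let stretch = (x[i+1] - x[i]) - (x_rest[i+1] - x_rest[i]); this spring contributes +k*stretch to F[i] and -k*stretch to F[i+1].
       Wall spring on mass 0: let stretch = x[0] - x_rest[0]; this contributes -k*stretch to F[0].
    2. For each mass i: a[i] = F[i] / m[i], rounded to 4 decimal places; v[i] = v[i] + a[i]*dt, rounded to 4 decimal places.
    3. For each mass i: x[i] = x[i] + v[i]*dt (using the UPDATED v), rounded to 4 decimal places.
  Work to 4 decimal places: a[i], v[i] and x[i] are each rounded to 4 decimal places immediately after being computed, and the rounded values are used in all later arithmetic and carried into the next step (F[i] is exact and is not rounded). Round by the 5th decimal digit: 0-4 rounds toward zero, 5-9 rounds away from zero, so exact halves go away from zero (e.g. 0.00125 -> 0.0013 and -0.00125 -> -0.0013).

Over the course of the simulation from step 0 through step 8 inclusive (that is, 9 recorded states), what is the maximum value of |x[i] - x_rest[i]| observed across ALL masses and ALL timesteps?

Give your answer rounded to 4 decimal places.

Answer: 1.0782

Derivation:
Step 0: x=[5.0000 7.0000 11.0000] v=[0.0000 -1.0000 0.0000]
Step 1: x=[4.9700 6.9400 11.0000] v=[-0.3000 -0.6000 0.0000]
Step 2: x=[4.9100 6.9218 10.9988] v=[-0.6000 -0.1820 -0.0120]
Step 3: x=[4.8210 6.9449 10.9961] v=[-0.8898 0.2310 -0.0274]
Step 4: x=[4.7051 7.0066 10.9923] v=[-1.1595 0.6165 -0.0376]
Step 5: x=[4.5651 7.1019 10.9888] v=[-1.3999 0.9533 -0.0347]
Step 6: x=[4.4048 7.2242 10.9876] v=[-1.6027 1.2233 -0.0121]
Step 7: x=[4.2287 7.3654 10.9911] v=[-1.7612 1.4121 0.0352]
Step 8: x=[4.0417 7.5164 11.0021] v=[-1.8704 1.5099 0.1101]
Max displacement = 1.0782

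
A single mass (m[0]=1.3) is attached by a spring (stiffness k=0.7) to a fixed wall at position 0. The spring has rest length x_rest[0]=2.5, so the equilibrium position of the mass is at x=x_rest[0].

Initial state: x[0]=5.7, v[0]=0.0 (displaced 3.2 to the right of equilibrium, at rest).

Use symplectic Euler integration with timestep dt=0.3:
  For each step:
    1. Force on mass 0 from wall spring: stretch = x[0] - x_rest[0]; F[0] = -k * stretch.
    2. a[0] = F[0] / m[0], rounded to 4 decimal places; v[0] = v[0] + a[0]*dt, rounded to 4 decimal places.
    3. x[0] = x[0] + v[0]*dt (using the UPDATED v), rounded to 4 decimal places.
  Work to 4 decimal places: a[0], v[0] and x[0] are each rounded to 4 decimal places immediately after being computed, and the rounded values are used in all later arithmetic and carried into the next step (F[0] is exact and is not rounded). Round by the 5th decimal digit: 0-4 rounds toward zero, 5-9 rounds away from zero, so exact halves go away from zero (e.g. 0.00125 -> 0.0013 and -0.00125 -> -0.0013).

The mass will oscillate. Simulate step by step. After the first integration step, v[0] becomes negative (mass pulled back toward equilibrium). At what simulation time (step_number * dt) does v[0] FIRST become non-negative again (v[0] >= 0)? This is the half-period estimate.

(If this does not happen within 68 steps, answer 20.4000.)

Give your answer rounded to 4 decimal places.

Answer: 4.5000

Derivation:
Step 0: x=[5.7000] v=[0.0000]
Step 1: x=[5.5449] v=[-0.5169]
Step 2: x=[5.2423] v=[-1.0088]
Step 3: x=[4.8068] v=[-1.4518]
Step 4: x=[4.2595] v=[-1.8244]
Step 5: x=[3.6269] v=[-2.1086]
Step 6: x=[2.9397] v=[-2.2906]
Step 7: x=[2.2312] v=[-2.3616]
Step 8: x=[1.5357] v=[-2.3182]
Step 9: x=[0.8870] v=[-2.1624]
Step 10: x=[0.3164] v=[-1.9019]
Step 11: x=[-0.1484] v=[-1.5492]
Step 12: x=[-0.4848] v=[-1.1214]
Step 13: x=[-0.6766] v=[-0.6392]
Step 14: x=[-0.7144] v=[-0.1261]
Step 15: x=[-0.5965] v=[0.3931]
First v>=0 after going negative at step 15, time=4.5000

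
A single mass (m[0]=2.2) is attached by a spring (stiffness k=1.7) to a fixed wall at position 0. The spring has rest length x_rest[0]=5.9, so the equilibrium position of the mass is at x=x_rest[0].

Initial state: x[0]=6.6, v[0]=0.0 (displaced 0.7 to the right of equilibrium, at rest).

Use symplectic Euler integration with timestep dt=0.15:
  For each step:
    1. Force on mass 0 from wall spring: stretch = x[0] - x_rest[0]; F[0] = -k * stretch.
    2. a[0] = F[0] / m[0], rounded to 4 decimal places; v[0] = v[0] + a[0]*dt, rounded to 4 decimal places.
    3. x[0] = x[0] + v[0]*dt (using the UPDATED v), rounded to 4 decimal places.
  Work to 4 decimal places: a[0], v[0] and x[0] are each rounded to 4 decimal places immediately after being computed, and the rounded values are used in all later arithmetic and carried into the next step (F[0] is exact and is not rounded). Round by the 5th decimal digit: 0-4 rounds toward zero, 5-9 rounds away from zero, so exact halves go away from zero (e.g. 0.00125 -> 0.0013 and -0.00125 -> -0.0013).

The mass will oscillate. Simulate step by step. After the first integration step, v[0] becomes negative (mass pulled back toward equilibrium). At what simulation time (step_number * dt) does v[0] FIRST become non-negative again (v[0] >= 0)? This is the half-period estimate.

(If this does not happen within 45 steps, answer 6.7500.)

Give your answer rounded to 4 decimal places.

Step 0: x=[6.6000] v=[0.0000]
Step 1: x=[6.5878] v=[-0.0811]
Step 2: x=[6.5637] v=[-0.1608]
Step 3: x=[6.5280] v=[-0.2377]
Step 4: x=[6.4814] v=[-0.3105]
Step 5: x=[6.4247] v=[-0.3779]
Step 6: x=[6.3589] v=[-0.4387]
Step 7: x=[6.2851] v=[-0.4919]
Step 8: x=[6.2046] v=[-0.5365]
Step 9: x=[6.1188] v=[-0.5718]
Step 10: x=[6.0292] v=[-0.5972]
Step 11: x=[5.9374] v=[-0.6122]
Step 12: x=[5.8449] v=[-0.6165]
Step 13: x=[5.7534] v=[-0.6101]
Step 14: x=[5.6644] v=[-0.5931]
Step 15: x=[5.5795] v=[-0.5658]
Step 16: x=[5.5002] v=[-0.5286]
Step 17: x=[5.4279] v=[-0.4823]
Step 18: x=[5.3638] v=[-0.4276]
Step 19: x=[5.3090] v=[-0.3655]
Step 20: x=[5.2645] v=[-0.2970]
Step 21: x=[5.2310] v=[-0.2233]
Step 22: x=[5.2091] v=[-0.1458]
Step 23: x=[5.1992] v=[-0.0657]
Step 24: x=[5.2015] v=[0.0155]
First v>=0 after going negative at step 24, time=3.6000

Answer: 3.6000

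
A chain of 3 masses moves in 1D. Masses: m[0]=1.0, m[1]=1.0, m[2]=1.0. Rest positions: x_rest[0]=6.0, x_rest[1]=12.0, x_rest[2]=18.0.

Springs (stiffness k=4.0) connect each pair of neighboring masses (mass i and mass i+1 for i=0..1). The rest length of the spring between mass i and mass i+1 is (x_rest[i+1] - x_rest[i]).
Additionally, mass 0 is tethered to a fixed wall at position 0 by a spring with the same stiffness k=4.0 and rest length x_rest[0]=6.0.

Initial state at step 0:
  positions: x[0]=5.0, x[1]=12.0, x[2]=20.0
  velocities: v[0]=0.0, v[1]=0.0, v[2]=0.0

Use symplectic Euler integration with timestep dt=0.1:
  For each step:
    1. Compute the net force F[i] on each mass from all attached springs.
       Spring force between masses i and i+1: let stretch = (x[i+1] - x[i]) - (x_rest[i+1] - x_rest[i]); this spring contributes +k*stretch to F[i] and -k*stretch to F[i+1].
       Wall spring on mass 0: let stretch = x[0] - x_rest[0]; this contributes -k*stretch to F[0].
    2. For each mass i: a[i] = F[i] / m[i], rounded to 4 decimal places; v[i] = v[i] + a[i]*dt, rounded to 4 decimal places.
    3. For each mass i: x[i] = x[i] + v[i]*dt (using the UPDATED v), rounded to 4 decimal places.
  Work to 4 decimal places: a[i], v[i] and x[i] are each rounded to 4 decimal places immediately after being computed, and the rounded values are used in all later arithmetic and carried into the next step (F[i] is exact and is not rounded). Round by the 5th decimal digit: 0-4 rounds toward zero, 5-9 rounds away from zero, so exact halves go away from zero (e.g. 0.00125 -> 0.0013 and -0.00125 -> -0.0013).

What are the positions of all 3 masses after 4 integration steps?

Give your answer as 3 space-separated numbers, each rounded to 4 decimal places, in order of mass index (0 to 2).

Step 0: x=[5.0000 12.0000 20.0000] v=[0.0000 0.0000 0.0000]
Step 1: x=[5.0800 12.0400 19.9200] v=[0.8000 0.4000 -0.8000]
Step 2: x=[5.2352 12.1168 19.7648] v=[1.5520 0.7680 -1.5520]
Step 3: x=[5.4563 12.2243 19.5437] v=[2.2106 1.0746 -2.2112]
Step 4: x=[5.7298 12.3538 19.2698] v=[2.7353 1.2952 -2.7390]

Answer: 5.7298 12.3538 19.2698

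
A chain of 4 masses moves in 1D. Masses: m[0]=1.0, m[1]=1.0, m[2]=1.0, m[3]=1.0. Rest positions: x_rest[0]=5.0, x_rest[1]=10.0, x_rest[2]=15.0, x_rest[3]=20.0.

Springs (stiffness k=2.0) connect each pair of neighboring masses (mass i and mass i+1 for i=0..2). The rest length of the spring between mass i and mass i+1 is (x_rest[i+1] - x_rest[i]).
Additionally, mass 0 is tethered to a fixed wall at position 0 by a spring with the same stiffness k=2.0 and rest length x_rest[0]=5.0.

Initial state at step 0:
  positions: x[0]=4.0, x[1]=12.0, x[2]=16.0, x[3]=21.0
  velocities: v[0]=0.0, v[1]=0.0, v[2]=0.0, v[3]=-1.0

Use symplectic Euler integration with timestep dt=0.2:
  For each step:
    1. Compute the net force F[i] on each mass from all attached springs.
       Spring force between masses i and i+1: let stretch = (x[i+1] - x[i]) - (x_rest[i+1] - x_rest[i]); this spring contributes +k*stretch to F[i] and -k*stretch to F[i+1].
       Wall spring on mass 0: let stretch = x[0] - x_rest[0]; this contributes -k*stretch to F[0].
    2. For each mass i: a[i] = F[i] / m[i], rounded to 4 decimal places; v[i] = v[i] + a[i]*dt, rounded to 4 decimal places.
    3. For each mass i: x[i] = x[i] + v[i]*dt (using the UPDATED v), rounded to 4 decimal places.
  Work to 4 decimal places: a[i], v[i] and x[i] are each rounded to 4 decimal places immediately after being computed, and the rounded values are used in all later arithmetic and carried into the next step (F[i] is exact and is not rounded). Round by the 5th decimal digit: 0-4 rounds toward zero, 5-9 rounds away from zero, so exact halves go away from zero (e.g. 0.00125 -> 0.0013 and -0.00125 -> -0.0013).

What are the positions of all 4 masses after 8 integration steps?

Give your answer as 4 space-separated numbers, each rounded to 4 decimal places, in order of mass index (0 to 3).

Answer: 6.0620 9.9710 14.5763 20.4865

Derivation:
Step 0: x=[4.0000 12.0000 16.0000 21.0000] v=[0.0000 0.0000 0.0000 -1.0000]
Step 1: x=[4.3200 11.6800 16.0800 20.8000] v=[1.6000 -1.6000 0.4000 -1.0000]
Step 2: x=[4.8832 11.1232 16.1856 20.6224] v=[2.8160 -2.7840 0.5280 -0.8880]
Step 3: x=[5.5549 10.4722 16.2412 20.4899] v=[3.3587 -3.2550 0.2778 -0.6627]
Step 4: x=[6.1756 9.8893 16.1751 20.4175] v=[3.1037 -2.9143 -0.3303 -0.3622]
Step 5: x=[6.5994 9.5122 15.9456 20.4057] v=[2.1189 -1.8855 -1.1477 -0.0592]
Step 6: x=[6.7283 9.4167 15.5582 20.4371] v=[0.6443 -0.4773 -1.9370 0.1568]
Step 7: x=[6.5340 9.5975 15.0698 20.4781] v=[-0.9717 0.9039 -2.4420 0.2052]
Step 8: x=[6.0620 9.9710 14.5763 20.4865] v=[-2.3599 1.8674 -2.4676 0.0419]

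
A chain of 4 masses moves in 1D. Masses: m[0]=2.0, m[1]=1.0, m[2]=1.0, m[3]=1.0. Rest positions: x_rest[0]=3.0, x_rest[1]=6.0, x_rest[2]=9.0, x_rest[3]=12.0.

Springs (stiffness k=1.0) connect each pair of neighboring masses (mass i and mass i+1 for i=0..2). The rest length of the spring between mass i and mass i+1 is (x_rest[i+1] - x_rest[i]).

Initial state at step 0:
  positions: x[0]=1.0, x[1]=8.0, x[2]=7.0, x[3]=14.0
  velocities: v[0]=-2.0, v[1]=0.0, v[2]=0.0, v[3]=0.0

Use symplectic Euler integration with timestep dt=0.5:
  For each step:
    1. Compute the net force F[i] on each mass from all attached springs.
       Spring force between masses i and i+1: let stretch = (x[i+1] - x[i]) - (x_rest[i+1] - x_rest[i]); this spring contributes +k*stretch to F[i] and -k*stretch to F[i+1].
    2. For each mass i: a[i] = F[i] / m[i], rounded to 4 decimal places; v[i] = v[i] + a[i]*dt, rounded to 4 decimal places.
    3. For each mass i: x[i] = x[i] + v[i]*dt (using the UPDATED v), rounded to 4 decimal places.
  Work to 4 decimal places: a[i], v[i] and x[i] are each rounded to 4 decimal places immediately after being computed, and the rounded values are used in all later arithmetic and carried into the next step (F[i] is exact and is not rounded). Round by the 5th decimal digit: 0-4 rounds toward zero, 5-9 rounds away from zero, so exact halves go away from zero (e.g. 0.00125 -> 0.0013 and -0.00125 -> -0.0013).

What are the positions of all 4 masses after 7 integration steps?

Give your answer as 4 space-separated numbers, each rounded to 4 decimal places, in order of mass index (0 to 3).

Answer: -0.5206 4.1979 3.5540 10.2891

Derivation:
Step 0: x=[1.0000 8.0000 7.0000 14.0000] v=[-2.0000 0.0000 0.0000 0.0000]
Step 1: x=[0.5000 6.0000 9.0000 13.0000] v=[-1.0000 -4.0000 4.0000 -2.0000]
Step 2: x=[0.3125 3.3750 11.2500 11.7500] v=[-0.3750 -5.2500 4.5000 -2.5000]
Step 3: x=[0.1328 1.9531 11.6563 11.1250] v=[-0.3594 -2.8438 0.8125 -1.2500]
Step 4: x=[-0.1944 2.5020 9.5039 11.3829] v=[-0.6544 1.0977 -4.3048 0.5157]
Step 5: x=[-0.5596 4.1273 6.0708 11.9210] v=[-0.7303 3.2505 -6.8663 1.0762]
Step 6: x=[-0.7139 5.0667 3.6143 11.7466] v=[-0.3086 1.8788 -4.9130 -0.3489]
Step 7: x=[-0.5206 4.1979 3.5540 10.2891] v=[0.3866 -1.7377 -0.1207 -2.9151]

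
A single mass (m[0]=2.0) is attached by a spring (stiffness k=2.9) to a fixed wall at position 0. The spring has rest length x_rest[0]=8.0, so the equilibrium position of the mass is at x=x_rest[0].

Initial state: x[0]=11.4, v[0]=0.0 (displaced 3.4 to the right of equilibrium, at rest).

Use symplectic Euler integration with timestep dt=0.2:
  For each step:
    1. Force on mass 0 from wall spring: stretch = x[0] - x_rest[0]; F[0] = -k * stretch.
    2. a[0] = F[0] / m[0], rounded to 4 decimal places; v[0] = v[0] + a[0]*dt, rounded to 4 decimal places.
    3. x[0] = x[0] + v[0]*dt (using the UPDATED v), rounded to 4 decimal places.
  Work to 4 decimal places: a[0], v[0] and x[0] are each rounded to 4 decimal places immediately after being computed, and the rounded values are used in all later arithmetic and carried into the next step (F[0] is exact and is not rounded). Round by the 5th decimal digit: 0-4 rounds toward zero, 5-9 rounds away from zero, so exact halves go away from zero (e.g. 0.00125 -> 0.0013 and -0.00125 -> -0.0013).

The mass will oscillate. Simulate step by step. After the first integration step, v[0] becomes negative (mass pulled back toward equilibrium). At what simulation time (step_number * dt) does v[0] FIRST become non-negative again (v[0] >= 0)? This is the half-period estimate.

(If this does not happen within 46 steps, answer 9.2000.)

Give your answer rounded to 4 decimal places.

Step 0: x=[11.4000] v=[0.0000]
Step 1: x=[11.2028] v=[-0.9860]
Step 2: x=[10.8198] v=[-1.9148]
Step 3: x=[10.2733] v=[-2.7325]
Step 4: x=[9.5949] v=[-3.3918]
Step 5: x=[8.8240] v=[-3.8543]
Step 6: x=[8.0053] v=[-4.0933]
Step 7: x=[7.1863] v=[-4.0948]
Step 8: x=[6.4145] v=[-3.8588]
Step 9: x=[5.7347] v=[-3.3990]
Step 10: x=[5.1863] v=[-2.7421]
Step 11: x=[4.8011] v=[-1.9261]
Step 12: x=[4.6014] v=[-0.9984]
Step 13: x=[4.5988] v=[-0.0128]
Step 14: x=[4.7935] v=[0.9735]
First v>=0 after going negative at step 14, time=2.8000

Answer: 2.8000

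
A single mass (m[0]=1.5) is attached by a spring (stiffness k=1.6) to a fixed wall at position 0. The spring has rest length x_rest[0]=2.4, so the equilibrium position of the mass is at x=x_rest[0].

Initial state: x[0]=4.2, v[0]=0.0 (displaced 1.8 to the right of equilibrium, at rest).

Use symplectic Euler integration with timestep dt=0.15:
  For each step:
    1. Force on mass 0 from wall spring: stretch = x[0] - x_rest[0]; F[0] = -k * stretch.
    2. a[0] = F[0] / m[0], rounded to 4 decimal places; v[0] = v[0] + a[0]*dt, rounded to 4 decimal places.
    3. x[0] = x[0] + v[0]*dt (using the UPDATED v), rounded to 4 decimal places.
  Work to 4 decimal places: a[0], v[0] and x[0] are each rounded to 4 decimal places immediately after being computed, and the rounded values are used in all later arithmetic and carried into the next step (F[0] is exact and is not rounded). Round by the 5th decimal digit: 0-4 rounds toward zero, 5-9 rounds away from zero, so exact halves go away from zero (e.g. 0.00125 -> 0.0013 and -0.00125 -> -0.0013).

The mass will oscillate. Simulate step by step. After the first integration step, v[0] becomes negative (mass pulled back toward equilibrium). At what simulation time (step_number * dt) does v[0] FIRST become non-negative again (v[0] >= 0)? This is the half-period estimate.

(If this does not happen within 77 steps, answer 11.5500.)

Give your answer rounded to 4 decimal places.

Step 0: x=[4.2000] v=[0.0000]
Step 1: x=[4.1568] v=[-0.2880]
Step 2: x=[4.0714] v=[-0.5691]
Step 3: x=[3.9459] v=[-0.8365]
Step 4: x=[3.7833] v=[-1.0839]
Step 5: x=[3.5875] v=[-1.3052]
Step 6: x=[3.3632] v=[-1.4952]
Step 7: x=[3.1158] v=[-1.6493]
Step 8: x=[2.8512] v=[-1.7638]
Step 9: x=[2.5758] v=[-1.8360]
Step 10: x=[2.2962] v=[-1.8641]
Step 11: x=[2.0191] v=[-1.8475]
Step 12: x=[1.7511] v=[-1.7866]
Step 13: x=[1.4987] v=[-1.6828]
Step 14: x=[1.2679] v=[-1.5386]
Step 15: x=[1.0643] v=[-1.3575]
Step 16: x=[0.8927] v=[-1.1438]
Step 17: x=[0.7573] v=[-0.9026]
Step 18: x=[0.6613] v=[-0.6398]
Step 19: x=[0.6071] v=[-0.3616]
Step 20: x=[0.5959] v=[-0.0747]
Step 21: x=[0.6280] v=[0.2140]
First v>=0 after going negative at step 21, time=3.1500

Answer: 3.1500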